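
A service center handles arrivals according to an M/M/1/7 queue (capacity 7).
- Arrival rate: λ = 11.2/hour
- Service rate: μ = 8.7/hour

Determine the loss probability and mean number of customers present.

ρ = λ/μ = 11.2/8.7 = 1.28736
P₀ = (1-ρ)/(1-ρ^(K+1)) = (1-1.28736)/(1-1.28736^8) = -0.28736/-6.5440 = 0.04391
P_K = P₀×ρ^K = 0.04391 × 1.28736^7 = 0.04391 × 5.8600 = 0.2573
Blocking probability P_7 = 0.2573 (25.73%)
L = ρ[1 - (K+1)ρ^K + Kρ^(K+1)] / [(1-ρ)(1-ρ^(K+1))]
L = 1.28736 × (1 - 8×5.860033 + 7×7.543972) / ((1 - 1.28736) × (1 - 7.543972)) = 4.7425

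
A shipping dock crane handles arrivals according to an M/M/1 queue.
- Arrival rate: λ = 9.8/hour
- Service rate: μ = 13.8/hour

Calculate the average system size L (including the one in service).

ρ = λ/μ = 9.8/13.8 = 0.7101
For M/M/1: L = λ/(μ-λ)
L = 9.8/(13.8-9.8) = 9.8/4.00
L = 2.4500 containers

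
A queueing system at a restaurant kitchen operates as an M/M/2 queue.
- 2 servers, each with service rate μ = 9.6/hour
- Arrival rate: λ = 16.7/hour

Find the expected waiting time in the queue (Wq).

Traffic intensity: ρ = λ/(cμ) = 16.7/(2×9.6) = 0.8698
Since ρ = 0.8698 < 1, system is stable.
Offered load a = λ/μ = cρ = 16.7/9.6 = 1.7396
P₀ = [ Σₙ₌₀^1 aⁿ/n! + a^2/(2!(1-ρ)) ]⁻¹
Σ = a^0/0! + a^1/1! = 1.0000 + 1.7396 = 2.7396
a^2/(2!(1-ρ)) = 3.02615/(2 × 0.130208) = 11.6204
P₀ = 1/(2.7396 + 11.6204) = 0.06964
Lq = P₀·a^2·ρ / (2!(1-ρ)²) = 0.0696379 × 3.02615 × 0.869792 / (2 × 0.0169542) = 5.4056
Wq = Lq/λ = 5.4056/16.7 = 0.3237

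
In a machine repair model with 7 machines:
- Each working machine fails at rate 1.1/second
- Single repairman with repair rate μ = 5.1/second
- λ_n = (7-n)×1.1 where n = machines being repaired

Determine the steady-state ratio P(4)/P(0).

P(4)/P(0) = ∏_{i=0}^{4-1} λ_i/μ_{i+1}
= (7-0)×1.1/5.1 × (7-1)×1.1/5.1 × (7-2)×1.1/5.1 × (7-3)×1.1/5.1
= 1.8179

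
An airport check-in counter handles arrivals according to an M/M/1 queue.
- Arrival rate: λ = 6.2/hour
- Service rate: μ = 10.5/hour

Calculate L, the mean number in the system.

ρ = λ/μ = 6.2/10.5 = 0.5905
For M/M/1: L = λ/(μ-λ)
L = 6.2/(10.5-6.2) = 6.2/4.30
L = 1.4419 passengers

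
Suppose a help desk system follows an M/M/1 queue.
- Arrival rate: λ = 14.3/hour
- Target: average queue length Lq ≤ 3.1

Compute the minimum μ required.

For M/M/1: Lq = λ²/(μ(μ-λ))
Need Lq ≤ 3.1, i.e. μ(μ-λ) ≥ λ²/3.1
μ² - 14.3μ - 204.49/3.1 ≥ 0  →  μ² - 14.3μ - 65.96452 ≥ 0
Quadratic formula (positive root): μ = [λ + √(λ² + 4×65.96452)]/2
Discriminant: 204.49 + 4×65.96452 = 468.3481, √468.3481 = 21.6414
μ ≥ (14.3 + 21.6414)/2 = 17.9707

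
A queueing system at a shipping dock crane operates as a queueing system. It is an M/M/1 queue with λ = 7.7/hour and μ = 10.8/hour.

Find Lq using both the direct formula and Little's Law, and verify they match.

Method 1 (direct): Lq = λ²/(μ(μ-λ)) = 59.29/(10.8 × 3.10) = 1.7709

Method 2 (Little's Law):
W = 1/(μ-λ) = 1/3.10 = 0.32258
Wq = W - 1/μ = 0.32258 - 0.092593 = 0.22999
Lq = λWq = 7.7 × 0.22999 = 1.7709 ✔ (matches Method 1)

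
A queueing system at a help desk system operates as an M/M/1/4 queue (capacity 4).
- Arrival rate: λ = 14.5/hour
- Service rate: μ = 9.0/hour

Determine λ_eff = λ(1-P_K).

ρ = λ/μ = 14.5/9.0 = 1.6111
P₀ = (1-ρ)/(1-ρ^(K+1)) = (1-1.6111)/(1-1.6111^5) = -0.6111/-9.8546 = 0.06201
P_K = P₀×ρ^K = 0.06201 × 1.6111^4 = 0.06201 × 6.7374 = 0.4178
λ_eff = λ(1-P_K) = 14.5 × (1 - 0.4178) = 14.5 × 0.5822 = 8.4419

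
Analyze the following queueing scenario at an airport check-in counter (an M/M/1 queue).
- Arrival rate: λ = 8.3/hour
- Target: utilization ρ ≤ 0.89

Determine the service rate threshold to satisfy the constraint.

ρ = λ/μ, so μ = λ/ρ
μ ≥ 8.3/0.89 = 9.3258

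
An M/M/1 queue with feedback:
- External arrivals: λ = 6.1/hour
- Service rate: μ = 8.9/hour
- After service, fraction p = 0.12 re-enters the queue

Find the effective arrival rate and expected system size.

Effective arrival rate: λ_eff = λ/(1-p) = 6.1/(1-0.12) = 6.1/0.88 = 6.93182
ρ = λ_eff/μ = 6.93182/8.9 = 0.778856
L = ρ/(1-ρ) = 0.778856/(1-0.778856) = 3.5219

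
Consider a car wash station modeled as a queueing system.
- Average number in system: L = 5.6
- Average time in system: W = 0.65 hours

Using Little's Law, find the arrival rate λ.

Little's Law: L = λW, so λ = L/W
λ = 5.6/0.65 = 8.6154 cars/hour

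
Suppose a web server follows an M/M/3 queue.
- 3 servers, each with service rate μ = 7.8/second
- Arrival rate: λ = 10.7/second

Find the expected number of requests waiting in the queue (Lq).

Traffic intensity: ρ = λ/(cμ) = 10.7/(3×7.8) = 0.4573
Since ρ = 0.4573 < 1, system is stable.
Offered load a = λ/μ = cρ = 10.7/7.8 = 1.3718
P₀ = [ Σₙ₌₀^2 aⁿ/n! + a^3/(3!(1-ρ)) ]⁻¹
Σ = a^0/0! + a^1/1! + a^2/2! = 1.0000 + 1.3718 + 0.9409 = 3.3127
a^3/(3!(1-ρ)) = 2.5815/(6 × 0.54274) = 0.7927
P₀ = 1/(3.3127 + 0.7927) = 0.2436
Lq = P₀·a^3·ρ / (3!(1-ρ)²) = 0.2436 × 2.5815 × 0.4573 / (6 × 0.2946) = 0.1627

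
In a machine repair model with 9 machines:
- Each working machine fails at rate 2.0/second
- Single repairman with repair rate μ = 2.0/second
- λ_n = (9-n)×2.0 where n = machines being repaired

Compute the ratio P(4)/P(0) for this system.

P(4)/P(0) = ∏_{i=0}^{4-1} λ_i/μ_{i+1}
= (9-0)×2.0/2.0 × (9-1)×2.0/2.0 × (9-2)×2.0/2.0 × (9-3)×2.0/2.0
= 3024.0000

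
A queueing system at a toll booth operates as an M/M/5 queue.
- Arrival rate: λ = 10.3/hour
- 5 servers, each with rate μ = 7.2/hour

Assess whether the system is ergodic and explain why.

Stability requires ρ = λ/(cμ) < 1
ρ = 10.3/(5 × 7.2) = 10.3/36.00 = 0.2861
Since 0.2861 < 1, the system is STABLE.
The servers are busy 28.61% of the time.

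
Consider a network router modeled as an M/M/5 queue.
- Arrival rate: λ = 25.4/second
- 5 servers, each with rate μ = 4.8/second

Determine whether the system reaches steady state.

Stability requires ρ = λ/(cμ) < 1
ρ = 25.4/(5 × 4.8) = 25.4/24.00 = 1.0583
Since 1.0583 ≥ 1, the system is UNSTABLE.
Need c > λ/μ = 25.4/4.8 = 5.29.
Minimum servers needed: c = 6.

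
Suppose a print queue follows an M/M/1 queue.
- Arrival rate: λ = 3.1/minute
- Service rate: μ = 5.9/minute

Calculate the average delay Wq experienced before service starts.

First, compute utilization: ρ = λ/μ = 3.1/5.9 = 0.5254
For M/M/1: Wq = λ/(μ(μ-λ))
Wq = 3.1/(5.9 × (5.9-3.1))
Wq = 3.1/(5.9 × 2.80)
Wq = 0.1877 minutes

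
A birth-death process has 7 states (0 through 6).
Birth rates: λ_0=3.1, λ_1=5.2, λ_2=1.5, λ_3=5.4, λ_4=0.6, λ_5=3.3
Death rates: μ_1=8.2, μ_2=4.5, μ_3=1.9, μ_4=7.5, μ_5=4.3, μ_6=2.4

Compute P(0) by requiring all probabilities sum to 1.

Ratios P(n)/P(0) = (λ₀···λₙ₋₁)/(μ₁···μₙ):
P(1)/P(0) = (3.1)/(8.2) = 0.3780
P(2)/P(0) = (3.1×5.2)/(8.2×4.5) = 0.4369
P(3)/P(0) = (3.1×5.2×1.5)/(8.2×4.5×1.9) = 0.3449
P(4)/P(0) = (3.1×5.2×1.5×5.4)/(8.2×4.5×1.9×7.5) = 0.2483
P(5)/P(0) = (3.1×5.2×1.5×5.4×0.6)/(8.2×4.5×1.9×7.5×4.3) = 0.03465
P(6)/P(0) = (3.1×5.2×1.5×5.4×0.6×3.3)/(8.2×4.5×1.9×7.5×4.3×2.4) = 0.04764

Normalization: ∑ P(n) = 1
P(0) × (1.0000 + 0.3780 + 0.4369 + 0.3449 + 0.2483 + 0.03465 + 0.04764) = 1
P(0) × 2.4904 = 1
P(0) = 1/2.4904 = 0.4015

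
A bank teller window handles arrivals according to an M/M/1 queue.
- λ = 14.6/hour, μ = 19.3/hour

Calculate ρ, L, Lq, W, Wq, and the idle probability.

Step 1: ρ = λ/μ = 14.6/19.3 = 0.7565
Step 2: L = λ/(μ-λ) = 14.6/4.70 = 3.1064
Step 3: Lq = λ²/(μ(μ-λ)) = 213.16/(19.3×4.70) = 2.3499
Step 4: W = 1/(μ-λ) = 1/4.70 = 0.21277
Step 5: Wq = λ/(μ(μ-λ)) = 14.6/(19.3×4.70) = 0.1610
Step 6: P(0) = 1-ρ = 0.2435
Verify: L = λW = 14.6×0.21277 = 3.1064 ✔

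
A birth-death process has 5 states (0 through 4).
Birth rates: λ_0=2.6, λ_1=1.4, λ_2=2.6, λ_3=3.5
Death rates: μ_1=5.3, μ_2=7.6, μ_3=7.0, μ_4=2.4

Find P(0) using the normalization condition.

Ratios P(n)/P(0) = (λ₀···λₙ₋₁)/(μ₁···μₙ):
P(1)/P(0) = (2.6)/(5.3) = 0.490566
P(2)/P(0) = (2.6×1.4)/(5.3×7.6) = 0.0903674
P(3)/P(0) = (2.6×1.4×2.6)/(5.3×7.6×7.0) = 0.0335650
P(4)/P(0) = (2.6×1.4×2.6×3.5)/(5.3×7.6×7.0×2.4) = 0.0489490

Normalization: ∑ P(n) = 1
P(0) × (1.00000 + 0.490566 + 0.0903674 + 0.0335650 + 0.0489490) = 1
P(0) × 1.6634 = 1
P(0) = 1/1.6634 = 0.6012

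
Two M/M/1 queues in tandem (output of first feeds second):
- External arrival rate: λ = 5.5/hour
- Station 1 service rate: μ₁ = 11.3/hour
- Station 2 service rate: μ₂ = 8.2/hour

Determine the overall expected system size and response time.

By Jackson's theorem, each station behaves as independent M/M/1.
Station 1: ρ₁ = 5.5/11.3 = 0.4867, L₁ = ρ₁/(1-ρ₁) = λ/(μ₁-λ) = 5.5/5.80 = 0.9483
Station 2: ρ₂ = 5.5/8.2 = 0.6707, L₂ = ρ₂/(1-ρ₂) = λ/(μ₂-λ) = 5.5/2.70 = 2.0370
Total: L = L₁ + L₂ = 0.9483 + 2.0370 = 2.9853
W = L/λ = 2.9853/5.5 = 0.5428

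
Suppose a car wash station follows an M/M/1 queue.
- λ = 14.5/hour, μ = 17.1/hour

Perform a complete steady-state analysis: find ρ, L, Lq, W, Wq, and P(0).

Step 1: ρ = λ/μ = 14.5/17.1 = 0.8480
Step 2: L = λ/(μ-λ) = 14.5/2.60 = 5.5769
Step 3: Lq = λ²/(μ(μ-λ)) = 210.25/(17.1×2.60) = 4.7290
Step 4: W = 1/(μ-λ) = 1/2.60 = 0.384615
Step 5: Wq = λ/(μ(μ-λ)) = 14.5/(17.1×2.60) = 0.3261
Step 6: P(0) = 1-ρ = 0.1520
Verify: L = λW = 14.5×0.384615 = 5.5769 ✔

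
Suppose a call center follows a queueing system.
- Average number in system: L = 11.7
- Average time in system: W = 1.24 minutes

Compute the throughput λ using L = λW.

Little's Law: L = λW, so λ = L/W
λ = 11.7/1.24 = 9.4355 calls/minute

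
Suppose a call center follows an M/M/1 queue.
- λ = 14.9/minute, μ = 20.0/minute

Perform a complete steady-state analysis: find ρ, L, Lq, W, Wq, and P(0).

Step 1: ρ = λ/μ = 14.9/20.0 = 0.7450
Step 2: L = λ/(μ-λ) = 14.9/5.10 = 2.9216
Step 3: Lq = λ²/(μ(μ-λ)) = 222.01/(20.0×5.10) = 2.1766
Step 4: W = 1/(μ-λ) = 1/5.10 = 0.19608
Step 5: Wq = λ/(μ(μ-λ)) = 14.9/(20.0×5.10) = 0.1461
Step 6: P(0) = 1-ρ = 0.2550
Verify: L = λW = 14.9×0.19608 = 2.9216 ✔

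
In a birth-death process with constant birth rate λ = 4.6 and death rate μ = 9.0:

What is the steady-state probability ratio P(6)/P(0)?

For constant rates: P(n)/P(0) = (λ/μ)^n
P(6)/P(0) = (4.6/9.0)^6 = 0.5111^6 = 0.01783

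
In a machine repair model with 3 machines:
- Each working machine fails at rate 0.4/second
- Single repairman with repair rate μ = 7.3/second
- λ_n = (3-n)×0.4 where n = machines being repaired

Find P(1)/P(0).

P(1)/P(0) = ∏_{i=0}^{1-1} λ_i/μ_{i+1}
= (3-0)×0.4/7.3
= 0.1644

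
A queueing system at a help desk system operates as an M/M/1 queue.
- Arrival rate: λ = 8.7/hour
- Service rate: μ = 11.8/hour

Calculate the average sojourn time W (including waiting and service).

First, compute utilization: ρ = λ/μ = 8.7/11.8 = 0.7373
For M/M/1: W = 1/(μ-λ)
W = 1/(11.8-8.7) = 1/3.10
W = 0.3226 hours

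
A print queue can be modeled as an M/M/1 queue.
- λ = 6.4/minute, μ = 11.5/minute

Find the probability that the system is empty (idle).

ρ = λ/μ = 6.4/11.5 = 0.5565
P(0) = 1 - ρ = 1 - 0.5565 = 0.4435
The server is idle 44.35% of the time.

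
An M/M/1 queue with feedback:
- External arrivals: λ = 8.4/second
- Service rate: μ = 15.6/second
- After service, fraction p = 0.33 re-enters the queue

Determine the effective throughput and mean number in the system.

Effective arrival rate: λ_eff = λ/(1-p) = 8.4/(1-0.33) = 8.4/0.67 = 12.53731
ρ = λ_eff/μ = 12.53731/15.6 = 0.803674
L = ρ/(1-ρ) = 0.803674/(1-0.803674) = 4.0936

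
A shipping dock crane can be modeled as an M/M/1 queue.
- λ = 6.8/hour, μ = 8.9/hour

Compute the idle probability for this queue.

ρ = λ/μ = 6.8/8.9 = 0.7640
P(0) = 1 - ρ = 1 - 0.7640 = 0.2360
The server is idle 23.60% of the time.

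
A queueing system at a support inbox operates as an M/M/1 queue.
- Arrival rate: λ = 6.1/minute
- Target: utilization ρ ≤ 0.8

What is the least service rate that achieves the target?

ρ = λ/μ, so μ = λ/ρ
μ ≥ 6.1/0.8 = 7.6250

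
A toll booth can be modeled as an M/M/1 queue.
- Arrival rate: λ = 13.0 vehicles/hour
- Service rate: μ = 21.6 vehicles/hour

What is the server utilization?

Server utilization: ρ = λ/μ
ρ = 13.0/21.6 = 0.6019
The server is busy 60.19% of the time.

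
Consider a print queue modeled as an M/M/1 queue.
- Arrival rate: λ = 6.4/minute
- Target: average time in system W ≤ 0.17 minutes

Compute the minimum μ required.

For M/M/1: W = 1/(μ-λ)
Need W ≤ 0.17, so 1/(μ-λ) ≤ 0.17
μ - λ ≥ 1/0.17 = 5.8824
μ ≥ 6.4 + 5.8824 = 12.2824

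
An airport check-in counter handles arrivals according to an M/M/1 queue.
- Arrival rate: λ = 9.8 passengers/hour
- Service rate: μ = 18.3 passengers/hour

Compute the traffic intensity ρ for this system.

Server utilization: ρ = λ/μ
ρ = 9.8/18.3 = 0.5355
The server is busy 53.55% of the time.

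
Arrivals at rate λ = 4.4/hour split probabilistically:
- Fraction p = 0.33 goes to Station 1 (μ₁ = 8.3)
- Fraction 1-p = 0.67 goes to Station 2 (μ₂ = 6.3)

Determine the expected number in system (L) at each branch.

Effective rates: λ₁ = 4.4×0.33 = 1.452, λ₂ = 4.4×0.67 = 2.948
Station 1: ρ₁ = 1.452/8.3 = 0.1749, L₁ = ρ₁/(1-ρ₁) = 0.1749/(1-0.1749) = 0.2120
Station 2: ρ₂ = 2.948/6.3 = 0.46794, L₂ = ρ₂/(1-ρ₂) = 0.46794/(1-0.46794) = 0.8795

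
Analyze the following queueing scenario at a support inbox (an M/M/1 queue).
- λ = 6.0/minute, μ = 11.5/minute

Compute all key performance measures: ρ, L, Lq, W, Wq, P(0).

Step 1: ρ = λ/μ = 6.0/11.5 = 0.5217
Step 2: L = λ/(μ-λ) = 6.0/5.50 = 1.0909
Step 3: Lq = λ²/(μ(μ-λ)) = 36.00/(11.5×5.50) = 0.5692
Step 4: W = 1/(μ-λ) = 1/5.50 = 0.18182
Step 5: Wq = λ/(μ(μ-λ)) = 6.0/(11.5×5.50) = 0.09486
Step 6: P(0) = 1-ρ = 0.4783
Verify: L = λW = 6.0×0.18182 = 1.0909 ✔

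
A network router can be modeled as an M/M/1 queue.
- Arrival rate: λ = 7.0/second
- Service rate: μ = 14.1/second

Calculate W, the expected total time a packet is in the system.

First, compute utilization: ρ = λ/μ = 7.0/14.1 = 0.4965
For M/M/1: W = 1/(μ-λ)
W = 1/(14.1-7.0) = 1/7.10
W = 0.1408 seconds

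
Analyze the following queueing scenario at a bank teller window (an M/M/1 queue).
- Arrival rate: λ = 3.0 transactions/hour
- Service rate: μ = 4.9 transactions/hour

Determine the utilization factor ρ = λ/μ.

Server utilization: ρ = λ/μ
ρ = 3.0/4.9 = 0.6122
The server is busy 61.22% of the time.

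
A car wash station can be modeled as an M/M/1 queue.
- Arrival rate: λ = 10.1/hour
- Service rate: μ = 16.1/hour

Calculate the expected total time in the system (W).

First, compute utilization: ρ = λ/μ = 10.1/16.1 = 0.6273
For M/M/1: W = 1/(μ-λ)
W = 1/(16.1-10.1) = 1/6.00
W = 0.1667 hours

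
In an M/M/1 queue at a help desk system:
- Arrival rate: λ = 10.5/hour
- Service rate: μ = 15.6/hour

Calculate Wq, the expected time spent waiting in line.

First, compute utilization: ρ = λ/μ = 10.5/15.6 = 0.6731
For M/M/1: Wq = λ/(μ(μ-λ))
Wq = 10.5/(15.6 × (15.6-10.5))
Wq = 10.5/(15.6 × 5.10)
Wq = 0.1320 hours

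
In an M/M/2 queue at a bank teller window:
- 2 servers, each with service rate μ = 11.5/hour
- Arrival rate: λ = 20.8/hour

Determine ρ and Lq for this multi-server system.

Traffic intensity: ρ = λ/(cμ) = 20.8/(2×11.5) = 0.9043
Since ρ = 0.9043 < 1, system is stable.
Offered load a = λ/μ = cρ = 20.8/11.5 = 1.8087
P₀ = [ Σₙ₌₀^1 aⁿ/n! + a^2/(2!(1-ρ)) ]⁻¹
Σ = a^0/0! + a^1/1! = 1.0000 + 1.8087 = 2.8087
a^2/(2!(1-ρ)) = 3.27138/(2 × 0.0956522) = 17.1004
P₀ = 1/(2.8087 + 17.1004) = 0.05023
Lq = P₀·a^2·ρ / (2!(1-ρ)²) = 0.0502283 × 3.27138 × 0.904348 / (2 × 0.00914934) = 8.1207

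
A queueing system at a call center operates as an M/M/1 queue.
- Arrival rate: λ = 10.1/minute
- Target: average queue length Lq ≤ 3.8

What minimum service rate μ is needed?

For M/M/1: Lq = λ²/(μ(μ-λ))
Need Lq ≤ 3.8, i.e. μ(μ-λ) ≥ λ²/3.8
μ² - 10.1μ - 102.01/3.8 ≥ 0  →  μ² - 10.1μ - 26.844737 ≥ 0
Quadratic formula (positive root): μ = [λ + √(λ² + 4×26.844737)]/2
Discriminant: 102.01 + 4×26.844737 = 209.3889, √209.3889 = 14.4703
μ ≥ (10.1 + 14.4703)/2 = 12.2851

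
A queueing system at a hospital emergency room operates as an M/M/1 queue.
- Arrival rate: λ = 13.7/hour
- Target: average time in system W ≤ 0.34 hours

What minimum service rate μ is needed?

For M/M/1: W = 1/(μ-λ)
Need W ≤ 0.34, so 1/(μ-λ) ≤ 0.34
μ - λ ≥ 1/0.34 = 2.9412
μ ≥ 13.7 + 2.9412 = 16.6412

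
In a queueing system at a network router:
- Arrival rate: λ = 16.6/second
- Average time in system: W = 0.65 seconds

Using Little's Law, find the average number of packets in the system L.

Little's Law: L = λW
L = 16.6 × 0.65 = 10.7900 packets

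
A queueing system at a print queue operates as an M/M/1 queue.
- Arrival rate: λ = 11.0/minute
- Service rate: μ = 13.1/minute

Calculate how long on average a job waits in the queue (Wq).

First, compute utilization: ρ = λ/μ = 11.0/13.1 = 0.8397
For M/M/1: Wq = λ/(μ(μ-λ))
Wq = 11.0/(13.1 × (13.1-11.0))
Wq = 11.0/(13.1 × 2.10)
Wq = 0.3999 minutes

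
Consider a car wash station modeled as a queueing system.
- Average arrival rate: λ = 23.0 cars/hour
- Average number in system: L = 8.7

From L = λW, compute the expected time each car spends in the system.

Little's Law: L = λW, so W = L/λ
W = 8.7/23.0 = 0.3783 hours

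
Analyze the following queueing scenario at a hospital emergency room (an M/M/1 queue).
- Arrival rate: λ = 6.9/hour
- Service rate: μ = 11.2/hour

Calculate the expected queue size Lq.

ρ = λ/μ = 6.9/11.2 = 0.6161
For M/M/1: Lq = λ²/(μ(μ-λ))
Lq = 47.61/(11.2 × 4.30)
Lq = 0.9886 patients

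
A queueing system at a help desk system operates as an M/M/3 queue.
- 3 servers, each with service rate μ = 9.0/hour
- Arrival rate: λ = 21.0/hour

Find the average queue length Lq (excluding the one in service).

Traffic intensity: ρ = λ/(cμ) = 21.0/(3×9.0) = 0.7778
Since ρ = 0.7778 < 1, system is stable.
Offered load a = λ/μ = cρ = 21.0/9.0 = 2.3333
P₀ = [ Σₙ₌₀^2 aⁿ/n! + a^3/(3!(1-ρ)) ]⁻¹
Σ = a^0/0! + a^1/1! + a^2/2! = 1.00000 + 2.33333 + 2.72222 = 6.0556
a^3/(3!(1-ρ)) = 12.7037/(6 × 0.222222) = 9.5278
P₀ = 1/(6.0556 + 9.5278) = 0.06417
Lq = P₀·a^3·ρ / (3!(1-ρ)²) = 0.064171 × 12.7037 × 0.77778 / (6 × 0.049383) = 2.1399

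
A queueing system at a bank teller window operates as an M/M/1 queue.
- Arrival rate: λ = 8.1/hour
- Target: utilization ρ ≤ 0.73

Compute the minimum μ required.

ρ = λ/μ, so μ = λ/ρ
μ ≥ 8.1/0.73 = 11.0959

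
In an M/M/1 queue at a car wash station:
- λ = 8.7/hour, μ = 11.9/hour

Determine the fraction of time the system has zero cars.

ρ = λ/μ = 8.7/11.9 = 0.7311
P(0) = 1 - ρ = 1 - 0.7311 = 0.2689
The server is idle 26.89% of the time.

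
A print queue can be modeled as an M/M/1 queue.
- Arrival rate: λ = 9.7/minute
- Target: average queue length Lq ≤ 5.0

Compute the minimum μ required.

For M/M/1: Lq = λ²/(μ(μ-λ))
Need Lq ≤ 5.0, i.e. μ(μ-λ) ≥ λ²/5.0
μ² - 9.7μ - 94.09/5.0 ≥ 0  →  μ² - 9.7μ - 18.8180 ≥ 0
Quadratic formula (positive root): μ = [λ + √(λ² + 4×18.8180)]/2
Discriminant: 94.09 + 4×18.8180 = 169.3620, √169.3620 = 13.01392
μ ≥ (9.7 + 13.01392)/2 = 11.3570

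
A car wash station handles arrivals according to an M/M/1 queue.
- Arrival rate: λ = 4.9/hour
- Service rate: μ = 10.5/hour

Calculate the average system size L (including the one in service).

ρ = λ/μ = 4.9/10.5 = 0.4667
For M/M/1: L = λ/(μ-λ)
L = 4.9/(10.5-4.9) = 4.9/5.60
L = 0.8750 cars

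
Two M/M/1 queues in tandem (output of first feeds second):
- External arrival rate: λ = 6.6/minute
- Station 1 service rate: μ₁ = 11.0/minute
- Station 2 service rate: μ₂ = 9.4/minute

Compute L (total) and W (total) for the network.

By Jackson's theorem, each station behaves as independent M/M/1.
Station 1: ρ₁ = 6.6/11.0 = 0.6000, L₁ = ρ₁/(1-ρ₁) = λ/(μ₁-λ) = 6.6/4.40 = 1.5000
Station 2: ρ₂ = 6.6/9.4 = 0.7021, L₂ = ρ₂/(1-ρ₂) = λ/(μ₂-λ) = 6.6/2.80 = 2.3571
Total: L = L₁ + L₂ = 1.5000 + 2.3571 = 3.8571
W = L/λ = 3.8571/6.6 = 0.5844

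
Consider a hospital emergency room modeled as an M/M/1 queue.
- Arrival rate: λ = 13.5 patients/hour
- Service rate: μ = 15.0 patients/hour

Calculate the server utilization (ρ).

Server utilization: ρ = λ/μ
ρ = 13.5/15.0 = 0.9000
The server is busy 90.00% of the time.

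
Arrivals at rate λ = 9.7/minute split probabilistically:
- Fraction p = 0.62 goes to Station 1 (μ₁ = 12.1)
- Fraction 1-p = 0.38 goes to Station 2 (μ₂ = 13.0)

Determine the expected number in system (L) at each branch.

Effective rates: λ₁ = 9.7×0.62 = 6.014, λ₂ = 9.7×0.38 = 3.686
Station 1: ρ₁ = 6.014/12.1 = 0.49702, L₁ = ρ₁/(1-ρ₁) = 0.49702/(1-0.49702) = 0.9882
Station 2: ρ₂ = 3.686/13.0 = 0.2835, L₂ = ρ₂/(1-ρ₂) = 0.2835/(1-0.2835) = 0.3957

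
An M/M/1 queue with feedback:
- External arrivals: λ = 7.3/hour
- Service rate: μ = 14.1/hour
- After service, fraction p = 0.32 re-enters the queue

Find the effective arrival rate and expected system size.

Effective arrival rate: λ_eff = λ/(1-p) = 7.3/(1-0.32) = 7.3/0.68 = 10.7353
ρ = λ_eff/μ = 10.7353/14.1 = 0.76137
L = ρ/(1-ρ) = 0.76137/(1-0.76137) = 3.1906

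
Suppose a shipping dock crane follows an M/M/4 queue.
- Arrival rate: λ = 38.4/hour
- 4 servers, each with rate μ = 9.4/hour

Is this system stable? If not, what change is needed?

Stability requires ρ = λ/(cμ) < 1
ρ = 38.4/(4 × 9.4) = 38.4/37.60 = 1.0213
Since 1.0213 ≥ 1, the system is UNSTABLE.
Need c > λ/μ = 38.4/9.4 = 4.09.
Minimum servers needed: c = 5.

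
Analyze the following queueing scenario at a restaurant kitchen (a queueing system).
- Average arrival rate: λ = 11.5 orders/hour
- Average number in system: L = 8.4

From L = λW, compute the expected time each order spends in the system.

Little's Law: L = λW, so W = L/λ
W = 8.4/11.5 = 0.7304 hours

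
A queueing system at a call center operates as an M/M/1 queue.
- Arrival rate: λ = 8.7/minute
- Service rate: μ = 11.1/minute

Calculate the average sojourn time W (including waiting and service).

First, compute utilization: ρ = λ/μ = 8.7/11.1 = 0.7838
For M/M/1: W = 1/(μ-λ)
W = 1/(11.1-8.7) = 1/2.40
W = 0.4167 minutes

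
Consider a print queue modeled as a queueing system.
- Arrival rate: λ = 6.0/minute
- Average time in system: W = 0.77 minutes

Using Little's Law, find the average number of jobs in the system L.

Little's Law: L = λW
L = 6.0 × 0.77 = 4.6200 jobs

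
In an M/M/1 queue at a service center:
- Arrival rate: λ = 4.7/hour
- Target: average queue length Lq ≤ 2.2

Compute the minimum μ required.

For M/M/1: Lq = λ²/(μ(μ-λ))
Need Lq ≤ 2.2, i.e. μ(μ-λ) ≥ λ²/2.2
μ² - 4.7μ - 22.09/2.2 ≥ 0  →  μ² - 4.7μ - 10.0409 ≥ 0
Quadratic formula (positive root): μ = [λ + √(λ² + 4×10.0409)]/2
Discriminant: 22.09 + 4×10.0409 = 62.2536, √62.2536 = 7.8901
μ ≥ (4.7 + 7.8901)/2 = 6.2950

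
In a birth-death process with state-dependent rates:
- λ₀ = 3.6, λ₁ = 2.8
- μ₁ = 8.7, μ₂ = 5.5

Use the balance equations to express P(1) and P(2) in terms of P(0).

Balance equations:
State 0: λ₀P₀ = μ₁P₁ → P₁ = (λ₀/μ₁)P₀ = (3.6/8.7)P₀ = 0.4138P₀
State 1: P₂ = (λ₀λ₁)/(μ₁μ₂)P₀ = (3.6×2.8)/(8.7×5.5)P₀ = 0.2107P₀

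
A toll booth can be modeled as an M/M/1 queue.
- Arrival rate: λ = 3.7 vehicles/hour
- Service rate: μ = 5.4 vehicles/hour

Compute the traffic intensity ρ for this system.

Server utilization: ρ = λ/μ
ρ = 3.7/5.4 = 0.6852
The server is busy 68.52% of the time.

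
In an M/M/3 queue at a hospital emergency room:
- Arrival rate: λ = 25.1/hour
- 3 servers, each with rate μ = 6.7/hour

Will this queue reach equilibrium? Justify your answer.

Stability requires ρ = λ/(cμ) < 1
ρ = 25.1/(3 × 6.7) = 25.1/20.10 = 1.2488
Since 1.2488 ≥ 1, the system is UNSTABLE.
Need c > λ/μ = 25.1/6.7 = 3.75.
Minimum servers needed: c = 4.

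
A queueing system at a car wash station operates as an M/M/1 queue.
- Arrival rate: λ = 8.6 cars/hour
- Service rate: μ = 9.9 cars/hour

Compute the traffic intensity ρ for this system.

Server utilization: ρ = λ/μ
ρ = 8.6/9.9 = 0.8687
The server is busy 86.87% of the time.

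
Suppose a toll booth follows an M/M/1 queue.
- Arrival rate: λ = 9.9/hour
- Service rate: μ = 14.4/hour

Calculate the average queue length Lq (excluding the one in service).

ρ = λ/μ = 9.9/14.4 = 0.6875
For M/M/1: Lq = λ²/(μ(μ-λ))
Lq = 98.01/(14.4 × 4.50)
Lq = 1.5125 vehicles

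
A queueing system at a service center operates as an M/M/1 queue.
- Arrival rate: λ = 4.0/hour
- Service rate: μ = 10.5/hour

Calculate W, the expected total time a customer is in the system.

First, compute utilization: ρ = λ/μ = 4.0/10.5 = 0.3810
For M/M/1: W = 1/(μ-λ)
W = 1/(10.5-4.0) = 1/6.50
W = 0.1538 hours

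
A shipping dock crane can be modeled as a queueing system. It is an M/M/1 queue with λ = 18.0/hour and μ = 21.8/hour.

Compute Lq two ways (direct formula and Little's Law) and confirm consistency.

Method 1 (direct): Lq = λ²/(μ(μ-λ)) = 324.00/(21.8 × 3.80) = 3.9112

Method 2 (Little's Law):
W = 1/(μ-λ) = 1/3.80 = 0.26316
Wq = W - 1/μ = 0.26316 - 0.045872 = 0.21729
Lq = λWq = 18.0 × 0.21729 = 3.9112 ✔ (matches Method 1)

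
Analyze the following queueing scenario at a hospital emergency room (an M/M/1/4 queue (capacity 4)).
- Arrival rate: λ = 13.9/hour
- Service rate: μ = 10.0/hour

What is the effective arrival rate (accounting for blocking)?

ρ = λ/μ = 13.9/10.0 = 1.3900
P₀ = (1-ρ)/(1-ρ^(K+1)) = (1-1.3900)/(1-1.3900^5) = -0.3900/-4.1889 = 0.09310
P_K = P₀×ρ^K = 0.093104 × 1.3900^4 = 0.093104 × 3.7330 = 0.3476
λ_eff = λ(1-P_K) = 13.9 × (1 - 0.347557) = 13.9 × 0.652443 = 9.0690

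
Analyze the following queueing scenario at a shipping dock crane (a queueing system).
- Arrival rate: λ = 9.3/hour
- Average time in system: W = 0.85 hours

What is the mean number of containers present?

Little's Law: L = λW
L = 9.3 × 0.85 = 7.9050 containers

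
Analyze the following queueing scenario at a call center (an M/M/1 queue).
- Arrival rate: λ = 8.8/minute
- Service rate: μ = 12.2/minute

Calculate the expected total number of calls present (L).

ρ = λ/μ = 8.8/12.2 = 0.7213
For M/M/1: L = λ/(μ-λ)
L = 8.8/(12.2-8.8) = 8.8/3.40
L = 2.5882 calls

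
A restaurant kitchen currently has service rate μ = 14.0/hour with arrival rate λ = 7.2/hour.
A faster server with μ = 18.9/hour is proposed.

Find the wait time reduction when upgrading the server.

System 1: ρ₁ = 7.2/14.0 = 0.5143, W₁ = 1/(14.0-7.2) = 0.14706
System 2: ρ₂ = 7.2/18.9 = 0.3810, W₂ = 1/(18.9-7.2) = 0.085470
Improvement: (W₁-W₂)/W₁ = (0.14706-0.085470)/0.14706 = 41.88%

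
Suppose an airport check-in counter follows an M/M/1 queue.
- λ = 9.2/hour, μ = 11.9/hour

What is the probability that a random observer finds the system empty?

ρ = λ/μ = 9.2/11.9 = 0.7731
P(0) = 1 - ρ = 1 - 0.7731 = 0.2269
The server is idle 22.69% of the time.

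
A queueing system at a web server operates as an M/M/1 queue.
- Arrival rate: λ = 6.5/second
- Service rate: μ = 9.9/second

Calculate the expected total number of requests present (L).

ρ = λ/μ = 6.5/9.9 = 0.6566
For M/M/1: L = λ/(μ-λ)
L = 6.5/(9.9-6.5) = 6.5/3.40
L = 1.9118 requests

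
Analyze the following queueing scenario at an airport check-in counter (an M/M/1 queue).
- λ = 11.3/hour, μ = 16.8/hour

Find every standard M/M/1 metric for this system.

Step 1: ρ = λ/μ = 11.3/16.8 = 0.6726
Step 2: L = λ/(μ-λ) = 11.3/5.50 = 2.0545
Step 3: Lq = λ²/(μ(μ-λ)) = 127.69/(16.8×5.50) = 1.3819
Step 4: W = 1/(μ-λ) = 1/5.50 = 0.181818
Step 5: Wq = λ/(μ(μ-λ)) = 11.3/(16.8×5.50) = 0.1223
Step 6: P(0) = 1-ρ = 0.3274
Verify: L = λW = 11.3×0.181818 = 2.0545 ✔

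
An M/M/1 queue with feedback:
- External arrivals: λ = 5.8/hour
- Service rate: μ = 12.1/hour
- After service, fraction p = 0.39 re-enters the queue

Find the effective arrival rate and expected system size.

Effective arrival rate: λ_eff = λ/(1-p) = 5.8/(1-0.39) = 5.8/0.61 = 9.508197
ρ = λ_eff/μ = 9.508197/12.1 = 0.785801
L = ρ/(1-ρ) = 0.785801/(1-0.785801) = 3.6686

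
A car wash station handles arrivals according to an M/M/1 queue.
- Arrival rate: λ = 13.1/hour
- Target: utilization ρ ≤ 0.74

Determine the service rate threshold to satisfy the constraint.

ρ = λ/μ, so μ = λ/ρ
μ ≥ 13.1/0.74 = 17.7027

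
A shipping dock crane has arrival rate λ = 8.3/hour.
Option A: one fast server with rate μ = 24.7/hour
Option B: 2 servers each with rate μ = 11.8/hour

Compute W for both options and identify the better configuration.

Option A: single server μ = 24.7 (M/M/1)
  ρ_A = 8.3/24.7 = 0.3360
  W_A = 1/(μ-λ) = 1/(24.7-8.3) = 1/16.40 = 0.06098

Option B: 2 servers μ = 11.8 (M/M/2)
  ρ_B = λ/(cμ) = 8.3/(2×11.8) = 0.3517
  Offered load a = λ/μ = cρ = 8.3/11.8 = 0.7034
  P₀ = [ Σₙ₌₀^1 aⁿ/n! + a^2/(2!(1-ρ)) ]⁻¹
  Σ = a^0/0! + a^1/1! = 1.0000 + 0.7034 = 1.7034
  a^2/(2!(1-ρ)) = 0.4948/(2 × 0.6483) = 0.3816
  P₀ = 1/(1.7034 + 0.3816) = 0.4796
  Lq = P₀·a^2·ρ / (2!(1-ρ)²) = 0.47962 × 0.49476 × 0.35169 / (2 × 0.42030) = 0.09928
  Wq_B = Lq/λ = 0.09928/8.3 = 0.01196
  W_B = Wq_B + 1/μ = 0.01196 + 0.08475 = 0.09671

Since W_A = 0.06098 < W_B = 0.09671, Option A (single fast server) has the shorter time in system.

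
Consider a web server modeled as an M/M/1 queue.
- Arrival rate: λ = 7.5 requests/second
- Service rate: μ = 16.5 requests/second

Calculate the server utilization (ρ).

Server utilization: ρ = λ/μ
ρ = 7.5/16.5 = 0.4545
The server is busy 45.45% of the time.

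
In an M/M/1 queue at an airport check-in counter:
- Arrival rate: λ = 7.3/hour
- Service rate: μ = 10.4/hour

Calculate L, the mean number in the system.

ρ = λ/μ = 7.3/10.4 = 0.7019
For M/M/1: L = λ/(μ-λ)
L = 7.3/(10.4-7.3) = 7.3/3.10
L = 2.3548 passengers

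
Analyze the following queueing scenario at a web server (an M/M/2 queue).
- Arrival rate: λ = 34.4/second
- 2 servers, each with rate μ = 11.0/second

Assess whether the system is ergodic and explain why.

Stability requires ρ = λ/(cμ) < 1
ρ = 34.4/(2 × 11.0) = 34.4/22.00 = 1.5636
Since 1.5636 ≥ 1, the system is UNSTABLE.
Need c > λ/μ = 34.4/11.0 = 3.13.
Minimum servers needed: c = 4.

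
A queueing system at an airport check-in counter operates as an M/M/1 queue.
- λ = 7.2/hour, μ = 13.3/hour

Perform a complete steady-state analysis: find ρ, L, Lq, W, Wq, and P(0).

Step 1: ρ = λ/μ = 7.2/13.3 = 0.5414
Step 2: L = λ/(μ-λ) = 7.2/6.10 = 1.1803
Step 3: Lq = λ²/(μ(μ-λ)) = 51.84/(13.3×6.10) = 0.6390
Step 4: W = 1/(μ-λ) = 1/6.10 = 0.16393
Step 5: Wq = λ/(μ(μ-λ)) = 7.2/(13.3×6.10) = 0.08875
Step 6: P(0) = 1-ρ = 0.4586
Verify: L = λW = 7.2×0.16393 = 1.1803 ✔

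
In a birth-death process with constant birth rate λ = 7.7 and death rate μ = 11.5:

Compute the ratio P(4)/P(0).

For constant rates: P(n)/P(0) = (λ/μ)^n
P(4)/P(0) = (7.7/11.5)^4 = 0.6696^4 = 0.2010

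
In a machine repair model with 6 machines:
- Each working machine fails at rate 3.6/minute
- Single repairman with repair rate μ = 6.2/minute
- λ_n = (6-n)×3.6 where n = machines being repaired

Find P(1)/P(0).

P(1)/P(0) = ∏_{i=0}^{1-1} λ_i/μ_{i+1}
= (6-0)×3.6/6.2
= 3.4839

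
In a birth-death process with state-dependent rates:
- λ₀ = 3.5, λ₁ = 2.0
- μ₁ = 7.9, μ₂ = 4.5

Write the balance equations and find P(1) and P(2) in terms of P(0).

Balance equations:
State 0: λ₀P₀ = μ₁P₁ → P₁ = (λ₀/μ₁)P₀ = (3.5/7.9)P₀ = 0.4430P₀
State 1: P₂ = (λ₀λ₁)/(μ₁μ₂)P₀ = (3.5×2.0)/(7.9×4.5)P₀ = 0.1969P₀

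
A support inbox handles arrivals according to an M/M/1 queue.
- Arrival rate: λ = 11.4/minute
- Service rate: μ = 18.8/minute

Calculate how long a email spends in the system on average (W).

First, compute utilization: ρ = λ/μ = 11.4/18.8 = 0.6064
For M/M/1: W = 1/(μ-λ)
W = 1/(18.8-11.4) = 1/7.40
W = 0.1351 minutes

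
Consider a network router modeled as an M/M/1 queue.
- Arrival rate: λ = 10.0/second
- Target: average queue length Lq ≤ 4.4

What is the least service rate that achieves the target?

For M/M/1: Lq = λ²/(μ(μ-λ))
Need Lq ≤ 4.4, i.e. μ(μ-λ) ≥ λ²/4.4
μ² - 10.0μ - 100.00/4.4 ≥ 0  →  μ² - 10.0μ - 22.72727 ≥ 0
Quadratic formula (positive root): μ = [λ + √(λ² + 4×22.72727)]/2
Discriminant: 100.00 + 4×22.72727 = 190.9091, √190.9091 = 13.8170
μ ≥ (10.0 + 13.8170)/2 = 11.9085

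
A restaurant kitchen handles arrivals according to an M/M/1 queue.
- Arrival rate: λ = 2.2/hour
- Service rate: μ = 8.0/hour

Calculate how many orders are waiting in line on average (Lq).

ρ = λ/μ = 2.2/8.0 = 0.2750
For M/M/1: Lq = λ²/(μ(μ-λ))
Lq = 4.84/(8.0 × 5.80)
Lq = 0.1043 orders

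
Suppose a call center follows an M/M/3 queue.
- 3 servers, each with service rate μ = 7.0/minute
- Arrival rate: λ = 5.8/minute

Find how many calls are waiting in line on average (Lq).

Traffic intensity: ρ = λ/(cμ) = 5.8/(3×7.0) = 0.2762
Since ρ = 0.2762 < 1, system is stable.
Offered load a = λ/μ = cρ = 5.8/7.0 = 0.8286
P₀ = [ Σₙ₌₀^2 aⁿ/n! + a^3/(3!(1-ρ)) ]⁻¹
Σ = a^0/0! + a^1/1! + a^2/2! = 1.0000 + 0.82857 + 0.34327 = 2.1718
a^3/(3!(1-ρ)) = 0.5688/(6 × 0.7238) = 0.1310
P₀ = 1/(2.1718 + 0.1310) = 0.4343
Lq = P₀·a^3·ρ / (3!(1-ρ)²) = 0.43425 × 0.56884 × 0.27619 / (6 × 0.52390) = 0.02170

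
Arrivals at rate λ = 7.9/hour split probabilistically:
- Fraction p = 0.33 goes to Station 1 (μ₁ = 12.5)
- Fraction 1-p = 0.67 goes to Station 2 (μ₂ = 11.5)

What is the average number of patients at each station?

Effective rates: λ₁ = 7.9×0.33 = 2.607, λ₂ = 7.9×0.67 = 5.293
Station 1: ρ₁ = 2.607/12.5 = 0.20856, L₁ = ρ₁/(1-ρ₁) = 0.20856/(1-0.20856) = 0.2635
Station 2: ρ₂ = 5.293/11.5 = 0.46026, L₂ = ρ₂/(1-ρ₂) = 0.46026/(1-0.46026) = 0.8527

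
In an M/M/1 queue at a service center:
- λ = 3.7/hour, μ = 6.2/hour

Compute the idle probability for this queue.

ρ = λ/μ = 3.7/6.2 = 0.5968
P(0) = 1 - ρ = 1 - 0.5968 = 0.4032
The server is idle 40.32% of the time.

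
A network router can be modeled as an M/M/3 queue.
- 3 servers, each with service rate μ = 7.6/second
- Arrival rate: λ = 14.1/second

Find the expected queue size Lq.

Traffic intensity: ρ = λ/(cμ) = 14.1/(3×7.6) = 0.6184
Since ρ = 0.6184 < 1, system is stable.
Offered load a = λ/μ = cρ = 14.1/7.6 = 1.8553
P₀ = [ Σₙ₌₀^2 aⁿ/n! + a^3/(3!(1-ρ)) ]⁻¹
Σ = a^0/0! + a^1/1! + a^2/2! = 1.0000 + 1.8553 + 1.7210 = 4.5763
a^3/(3!(1-ρ)) = 6.3858/(6 × 0.38158) = 2.7892
P₀ = 1/(4.5763 + 2.7892) = 0.1358
Lq = P₀·a^3·ρ / (3!(1-ρ)²) = 0.13577 × 6.3858 × 0.61842 / (6 × 0.14560) = 0.6137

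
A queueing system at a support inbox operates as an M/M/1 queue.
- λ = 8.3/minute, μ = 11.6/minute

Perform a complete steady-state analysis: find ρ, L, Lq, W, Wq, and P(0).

Step 1: ρ = λ/μ = 8.3/11.6 = 0.7155
Step 2: L = λ/(μ-λ) = 8.3/3.30 = 2.5152
Step 3: Lq = λ²/(μ(μ-λ)) = 68.89/(11.6×3.30) = 1.7996
Step 4: W = 1/(μ-λ) = 1/3.30 = 0.3030303
Step 5: Wq = λ/(μ(μ-λ)) = 8.3/(11.6×3.30) = 0.2168
Step 6: P(0) = 1-ρ = 0.2845
Verify: L = λW = 8.3×0.3030303 = 2.5152 ✔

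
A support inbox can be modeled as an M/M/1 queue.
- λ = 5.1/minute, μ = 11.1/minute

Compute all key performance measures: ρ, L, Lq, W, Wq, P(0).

Step 1: ρ = λ/μ = 5.1/11.1 = 0.4595
Step 2: L = λ/(μ-λ) = 5.1/6.00 = 0.8500
Step 3: Lq = λ²/(μ(μ-λ)) = 26.01/(11.1×6.00) = 0.3905
Step 4: W = 1/(μ-λ) = 1/6.00 = 0.16667
Step 5: Wq = λ/(μ(μ-λ)) = 5.1/(11.1×6.00) = 0.07658
Step 6: P(0) = 1-ρ = 0.5405
Verify: L = λW = 5.1×0.16667 = 0.8500 ✔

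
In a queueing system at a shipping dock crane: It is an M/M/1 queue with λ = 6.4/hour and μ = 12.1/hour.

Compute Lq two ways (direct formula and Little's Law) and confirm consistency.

Method 1 (direct): Lq = λ²/(μ(μ-λ)) = 40.96/(12.1 × 5.70) = 0.5939

Method 2 (Little's Law):
W = 1/(μ-λ) = 1/5.70 = 0.175439
Wq = W - 1/μ = 0.175439 - 0.0826446 = 0.09279
Lq = λWq = 6.4 × 0.09279 = 0.5939 ✔ (matches Method 1)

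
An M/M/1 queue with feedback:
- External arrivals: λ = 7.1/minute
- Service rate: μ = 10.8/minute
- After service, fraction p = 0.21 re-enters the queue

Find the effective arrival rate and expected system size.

Effective arrival rate: λ_eff = λ/(1-p) = 7.1/(1-0.21) = 7.1/0.79 = 8.9873
ρ = λ_eff/μ = 8.9873/10.8 = 0.83216
L = ρ/(1-ρ) = 0.83216/(1-0.83216) = 4.9581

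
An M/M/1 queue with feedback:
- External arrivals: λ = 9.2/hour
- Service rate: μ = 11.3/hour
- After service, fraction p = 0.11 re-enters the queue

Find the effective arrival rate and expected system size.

Effective arrival rate: λ_eff = λ/(1-p) = 9.2/(1-0.11) = 9.2/0.89 = 10.3370787
ρ = λ_eff/μ = 10.3370787/11.3 = 0.9147857
L = ρ/(1-ρ) = 0.9147857/(1-0.9147857) = 10.7351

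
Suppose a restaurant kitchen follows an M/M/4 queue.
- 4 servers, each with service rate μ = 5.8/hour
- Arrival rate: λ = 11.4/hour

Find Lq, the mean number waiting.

Traffic intensity: ρ = λ/(cμ) = 11.4/(4×5.8) = 0.4914
Since ρ = 0.4914 < 1, system is stable.
Offered load a = λ/μ = cρ = 11.4/5.8 = 1.9655
P₀ = [ Σₙ₌₀^3 aⁿ/n! + a^4/(4!(1-ρ)) ]⁻¹
Σ = a^0/0! + a^1/1! + a^2/2! + a^3/3! = 1.0000 + 1.9655 + 1.9316 + 1.2656 = 6.1627
a^4/(4!(1-ρ)) = 14.9248/(24 × 0.5086) = 1.2227
P₀ = 1/(6.1627 + 1.2227) = 0.1354
Lq = P₀·a^4·ρ / (4!(1-ρ)²) = 0.1354 × 14.9248 × 0.4914 / (24 × 0.2587) = 0.1599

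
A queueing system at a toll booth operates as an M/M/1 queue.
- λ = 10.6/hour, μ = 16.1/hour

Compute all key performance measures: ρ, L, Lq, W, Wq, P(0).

Step 1: ρ = λ/μ = 10.6/16.1 = 0.6584
Step 2: L = λ/(μ-λ) = 10.6/5.50 = 1.9273
Step 3: Lq = λ²/(μ(μ-λ)) = 112.36/(16.1×5.50) = 1.2689
Step 4: W = 1/(μ-λ) = 1/5.50 = 0.18182
Step 5: Wq = λ/(μ(μ-λ)) = 10.6/(16.1×5.50) = 0.1197
Step 6: P(0) = 1-ρ = 0.3416
Verify: L = λW = 10.6×0.18182 = 1.9273 ✔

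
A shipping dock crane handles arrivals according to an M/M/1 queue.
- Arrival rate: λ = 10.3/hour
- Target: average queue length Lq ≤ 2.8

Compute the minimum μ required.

For M/M/1: Lq = λ²/(μ(μ-λ))
Need Lq ≤ 2.8, i.e. μ(μ-λ) ≥ λ²/2.8
μ² - 10.3μ - 106.09/2.8 ≥ 0  →  μ² - 10.3μ - 37.889286 ≥ 0
Quadratic formula (positive root): μ = [λ + √(λ² + 4×37.889286)]/2
Discriminant: 106.09 + 4×37.889286 = 257.6471, √257.6471 = 16.0514
μ ≥ (10.3 + 16.0514)/2 = 13.1757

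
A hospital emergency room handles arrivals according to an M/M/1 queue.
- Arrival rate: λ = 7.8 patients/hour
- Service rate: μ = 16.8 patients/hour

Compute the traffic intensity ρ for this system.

Server utilization: ρ = λ/μ
ρ = 7.8/16.8 = 0.4643
The server is busy 46.43% of the time.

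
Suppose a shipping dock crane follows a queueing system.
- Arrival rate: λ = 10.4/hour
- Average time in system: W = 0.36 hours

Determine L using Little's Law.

Little's Law: L = λW
L = 10.4 × 0.36 = 3.7440 containers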